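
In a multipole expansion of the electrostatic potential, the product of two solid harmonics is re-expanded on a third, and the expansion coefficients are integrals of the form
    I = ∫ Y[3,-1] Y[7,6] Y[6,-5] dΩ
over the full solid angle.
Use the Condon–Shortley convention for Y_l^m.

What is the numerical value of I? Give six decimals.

-0.034007

m-sum 0 ✓  L=16 even ✓  4≤6≤10 ✓
Π(2lᵢ+1) = 7×15×13 = 1365
triangle coeff Δ(3,7,6) = 1/2042040
Σ_t [1,3]: t=1:−1/207360 t=2:+1/57600 t=3:−1/207360 = 1/129600
(3j)²=168/12155 [(3 7 6; 0 0 0)], sign=+1
Σ_t [3,4]: t=3:−1/21772800 t=4:+1/17418240 = 1/87091200
(3j)²=11/14280 [(3 7 6; -1 6 -5)], sign=-1
⇒ 4πI² = 21/1445
I = (-1)√(21/1445/(4π)) = -0.03400719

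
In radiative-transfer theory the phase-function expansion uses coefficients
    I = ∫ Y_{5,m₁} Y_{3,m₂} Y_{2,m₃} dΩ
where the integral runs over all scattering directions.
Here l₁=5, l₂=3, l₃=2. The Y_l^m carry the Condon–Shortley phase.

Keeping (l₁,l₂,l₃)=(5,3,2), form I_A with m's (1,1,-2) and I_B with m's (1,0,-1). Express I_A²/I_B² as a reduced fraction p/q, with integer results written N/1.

3/16

Shared (l₁,l₂,l₃)=(5,3,2): N and (l;000)² cancel in I_A²/I_B².
A: Δ = 6!·4!·0!/11! = 1/2310; Racah Σ t=4..4: t=4:+1/1152 = 1/1152; ⇒ 3j(5 3 2; 1 1 -2)² = 1/154, sgn +1
B: Δ = 6!·4!·0!/11! = 1/2310; Racah Σ t=3..3: t=3:−1/216 = -1/216; ⇒ 3j(5 3 2; 1 0 -1)² = 8/231, sgn +1
I_A²/I_B² = (1/154)/(8/231) = 3/16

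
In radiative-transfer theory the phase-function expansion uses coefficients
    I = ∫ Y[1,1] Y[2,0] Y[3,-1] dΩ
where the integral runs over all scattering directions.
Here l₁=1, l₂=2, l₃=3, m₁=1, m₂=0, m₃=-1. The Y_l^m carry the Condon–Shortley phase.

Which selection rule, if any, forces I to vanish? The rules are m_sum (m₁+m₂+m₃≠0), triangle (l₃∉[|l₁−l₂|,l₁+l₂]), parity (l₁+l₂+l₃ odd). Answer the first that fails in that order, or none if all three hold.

m₁+m₂+m₃ = 1 + 0 − 1 = 0  ✓
triangle: |1−2|=1 ≤ l₃=3 ≤ 1+2=3  ✓
parity: l₁+l₂+l₃ = 6 is even  ✓

none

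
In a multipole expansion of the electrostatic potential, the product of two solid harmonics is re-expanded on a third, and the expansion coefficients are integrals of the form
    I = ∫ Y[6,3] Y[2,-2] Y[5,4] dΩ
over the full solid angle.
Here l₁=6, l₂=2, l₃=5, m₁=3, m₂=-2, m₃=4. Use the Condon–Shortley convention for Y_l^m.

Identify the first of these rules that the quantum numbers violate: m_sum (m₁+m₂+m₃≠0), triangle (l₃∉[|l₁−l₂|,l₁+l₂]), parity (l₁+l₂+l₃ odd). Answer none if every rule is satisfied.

m_sum

m₁+m₂+m₃ = 3 − 2 + 4 = 5  ✗
triangle: |6−2|=4 ≤ l₃=5 ≤ 6+2=8
parity: l₁+l₂+l₃ = 13 is odd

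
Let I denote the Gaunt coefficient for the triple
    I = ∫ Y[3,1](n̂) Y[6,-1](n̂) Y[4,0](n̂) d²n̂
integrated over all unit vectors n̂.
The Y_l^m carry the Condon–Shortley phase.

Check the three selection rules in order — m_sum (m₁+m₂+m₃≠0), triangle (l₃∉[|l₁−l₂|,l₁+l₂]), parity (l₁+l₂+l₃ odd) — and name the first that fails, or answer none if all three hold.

parity

m₁+m₂+m₃ = 1 − 1 + 0 = 0  ✓
triangle: |3−6|=3 ≤ l₃=4 ≤ 3+6=9  ✓
parity: l₁+l₂+l₃ = 13 is odd  ✗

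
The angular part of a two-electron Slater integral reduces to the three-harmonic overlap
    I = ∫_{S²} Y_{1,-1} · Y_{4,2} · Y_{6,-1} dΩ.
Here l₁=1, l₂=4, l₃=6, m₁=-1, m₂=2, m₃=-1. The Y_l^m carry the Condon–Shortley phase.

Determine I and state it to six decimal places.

triangle: need 3≤l₃≤5, have 6; I=0

0.000000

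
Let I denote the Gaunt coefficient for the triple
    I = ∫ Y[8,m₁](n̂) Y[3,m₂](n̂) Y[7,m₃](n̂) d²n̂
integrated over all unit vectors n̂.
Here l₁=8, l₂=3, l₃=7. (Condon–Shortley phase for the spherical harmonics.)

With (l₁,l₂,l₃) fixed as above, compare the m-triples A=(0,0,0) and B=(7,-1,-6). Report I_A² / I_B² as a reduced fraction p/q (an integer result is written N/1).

4536/845

l's match ⇒ only the (l;m) 3-j factors differ between A and B.
A: triangle coeff Δ(8,3,7) = 1/5290740; Σ_t [1,3]: t=1:−1/7257600 t=2:+1/2073600 t=3:−1/7257600 = 1/4838400; (3j)²=252/20995 [(8 3 7; 0 0 0)], sign=-1
B: triangle coeff Δ(8,3,7) = 1/5290740; Σ_t [0,1]: t=0:+1/1916006400 t=1:−1/2874009600 = 1/5748019200; (3j)²=13/5814 [(8 3 7; 7 -1 -6)], sign=-1
I_A²/I_B² = (252/20995)/(13/5814) = 4536/845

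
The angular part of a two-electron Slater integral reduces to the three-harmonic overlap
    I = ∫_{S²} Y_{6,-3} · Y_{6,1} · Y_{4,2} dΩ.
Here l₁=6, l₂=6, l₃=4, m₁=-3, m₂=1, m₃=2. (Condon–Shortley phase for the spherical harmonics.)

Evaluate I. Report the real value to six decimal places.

m-sum 0 ✓  L=16 even ✓  0≤4≤12 ✓
Π(2lᵢ+1) = 13×13×9 = 1521
triangle coeff Δ(6,6,4) = 1/15315300
Σ_t [2,6]: t=2:+1/829440 t=3:−1/25920 t=4:+1/9216 t=5:−1/25920 t=6:+1/829440 = 7/207360
(3j)²=28/2431 [(6 6 4; 0 0 0)], sign=+1
Σ_t [5,7]: t=5:−1/69120 t=6:+1/51840 t=7:−1/483840 = 1/362880
(3j)²=16/17017 [(6 6 4; -3 1 2)], sign=+1
⇒ 4πI² = 576/34969
I = (+1)√(576/34969/(4π)) = 0.03620468

0.036205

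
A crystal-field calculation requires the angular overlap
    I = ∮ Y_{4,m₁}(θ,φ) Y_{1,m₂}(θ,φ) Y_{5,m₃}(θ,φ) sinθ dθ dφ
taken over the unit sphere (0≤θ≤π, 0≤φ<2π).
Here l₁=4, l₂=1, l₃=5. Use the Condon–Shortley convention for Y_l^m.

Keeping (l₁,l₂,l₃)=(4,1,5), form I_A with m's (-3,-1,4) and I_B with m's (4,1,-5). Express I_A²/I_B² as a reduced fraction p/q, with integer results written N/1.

4/5

Same 4,1,5: normalisation and zero-m 3j drop out of the ratio.
A: Δ: 0! 8! 2! / 11! → 1/495; sum: t=0:+1/10080 = 1/10080; 3j²(4 1 5; -3 -1 4) = Δ·Π!·Σ² = 4/55  (sign -1)
B: Δ: 0! 8! 2! / 11! → 1/495; sum: t=0:+1/80640 = 1/80640; 3j²(4 1 5; 4 1 -5) = Δ·Π!·Σ² = 1/11  (sign +1)
I_A²/I_B² = (4/55)/(1/11) = 4/5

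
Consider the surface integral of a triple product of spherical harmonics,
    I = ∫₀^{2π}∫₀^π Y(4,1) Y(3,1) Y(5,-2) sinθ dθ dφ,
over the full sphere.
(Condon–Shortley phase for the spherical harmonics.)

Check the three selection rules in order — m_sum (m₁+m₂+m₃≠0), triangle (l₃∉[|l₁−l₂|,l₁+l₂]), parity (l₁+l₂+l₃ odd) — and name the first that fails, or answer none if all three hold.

azimuthal sum: 1 + 1 − 2 = 0  ✓
1 ≤ 5 ≤ 7 (triangle on l)  ✓
L = 4 + 3 + 5 = 12 (even)  ✓

none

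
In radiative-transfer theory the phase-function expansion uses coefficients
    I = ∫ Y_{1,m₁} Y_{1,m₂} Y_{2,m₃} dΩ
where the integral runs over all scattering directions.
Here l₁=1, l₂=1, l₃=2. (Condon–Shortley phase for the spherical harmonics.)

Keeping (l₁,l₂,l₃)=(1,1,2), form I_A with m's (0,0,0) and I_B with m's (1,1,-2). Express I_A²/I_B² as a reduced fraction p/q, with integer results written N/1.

2/3

l's match ⇒ only the (l;m) 3-j factors differ between A and B.
A: triangle coeff Δ(1,1,2) = 1/30; Σ_t [0,0]: t=0:+1/1 = 1/1; (3j)²=2/15 [(1 1 2; 0 0 0)], sign=+1
B: triangle coeff Δ(1,1,2) = 1/30; Σ_t [0,0]: t=0:+1/4 = 1/4; (3j)²=1/5 [(1 1 2; 1 1 -2)], sign=+1
I_A²/I_B² = (2/15)/(1/5) = 2/3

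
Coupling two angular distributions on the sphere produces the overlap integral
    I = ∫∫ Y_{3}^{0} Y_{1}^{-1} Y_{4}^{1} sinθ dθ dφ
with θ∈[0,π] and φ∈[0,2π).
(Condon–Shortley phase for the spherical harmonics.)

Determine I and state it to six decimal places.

m-sum 0 ✓  L=8 even ✓  2≤4≤4 ✓
Π(2lᵢ+1) = 7×3×9 = 189
triangle coeff Δ(3,1,4) = 1/252
Σ_t [0,0]: t=0:+1/36 = 1/36
(3j)²=4/63 [(3 1 4; 0 0 0)], sign=+1
Σ_t [0,0]: t=0:+1/72 = 1/72
(3j)²=5/126 [(3 1 4; 0 -1 1)], sign=-1
⇒ 4πI² = 10/21
I = (-1)√(10/21/(4π)) = -0.19466390

-0.194664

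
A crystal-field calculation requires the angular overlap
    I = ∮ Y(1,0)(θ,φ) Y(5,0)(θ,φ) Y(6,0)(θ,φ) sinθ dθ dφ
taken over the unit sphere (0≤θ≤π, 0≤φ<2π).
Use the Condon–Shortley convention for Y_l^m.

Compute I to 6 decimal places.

0.245154

Rules hold: Σm=0, L=12 even, 4≤6≤6.
N = 3·11·13 = 429
Δ = 0!·2!·10!/13! = 1/858
Racah Σ t=0..0: t=0:+1/14400 = 1/14400
⇒ 3j(1 5 6; 0 0 0)² = 6/143, sgn +1
(m-triple is (0,0,0) — same symbol as above.)
4πI² = N·(3j₀)²·(3jₘ)² = 108/143
I = +1·√(0.755245/4π) = 0.24515397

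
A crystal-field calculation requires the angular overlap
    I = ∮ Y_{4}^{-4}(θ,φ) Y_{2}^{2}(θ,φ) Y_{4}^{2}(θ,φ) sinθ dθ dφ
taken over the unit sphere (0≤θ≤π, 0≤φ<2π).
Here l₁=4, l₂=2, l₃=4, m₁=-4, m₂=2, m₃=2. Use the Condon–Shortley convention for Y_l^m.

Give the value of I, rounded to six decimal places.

Checks pass: Σm=0; 10 even; l₃=4∈[2,6].
(2·4+1)(2·2+1)(2·4+1) = 405
Δ: 2! 6! 2! / 11! → 1/13860
sum: t=0:+1/192 t=1:−1/36 t=2:+1/192 = -5/288
3j²(4 2 4; 0 0 0) = Δ·Π!·Σ² = 20/693  (sign -1)
sum: t=2:+1/2880 = 1/2880
3j²(4 2 4; -4 2 2) = Δ·Π!·Σ² = 2/165  (sign +1)
combine: 4πI² = 405·20/693·2/165 = 120/847
take √, sign -1: I = -0.10618031

-0.106180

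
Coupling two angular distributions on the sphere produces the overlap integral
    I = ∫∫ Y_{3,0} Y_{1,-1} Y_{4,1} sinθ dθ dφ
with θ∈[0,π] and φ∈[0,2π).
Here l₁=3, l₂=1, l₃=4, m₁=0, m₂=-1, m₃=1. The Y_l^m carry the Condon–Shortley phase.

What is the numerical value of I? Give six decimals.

Checks pass: Σm=0; 8 even; l₃=4∈[2,4].
(2·3+1)(2·1+1)(2·4+1) = 189
Δ: 0! 6! 2! / 9! → 1/252
sum: t=0:+1/36 = 1/36
3j²(3 1 4; 0 0 0) = Δ·Π!·Σ² = 4/63  (sign +1)
sum: t=0:+1/72 = 1/72
3j²(3 1 4; 0 -1 1) = Δ·Π!·Σ² = 5/126  (sign -1)
combine: 4πI² = 189·4/63·5/126 = 10/21
take √, sign -1: I = -0.19466390

-0.194664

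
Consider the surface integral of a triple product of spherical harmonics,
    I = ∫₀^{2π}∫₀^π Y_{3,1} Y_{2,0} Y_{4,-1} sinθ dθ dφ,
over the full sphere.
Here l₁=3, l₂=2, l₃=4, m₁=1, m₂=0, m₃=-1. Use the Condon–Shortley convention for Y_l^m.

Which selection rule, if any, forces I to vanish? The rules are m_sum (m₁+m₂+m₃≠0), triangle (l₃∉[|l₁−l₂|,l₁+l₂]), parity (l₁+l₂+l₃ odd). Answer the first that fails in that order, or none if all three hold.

parity

azimuthal sum: 1 + 0 − 1 = 0  ✓
1 ≤ 4 ≤ 5 (triangle on l)  ✓
L = 3 + 2 + 4 = 9 (odd)  ✗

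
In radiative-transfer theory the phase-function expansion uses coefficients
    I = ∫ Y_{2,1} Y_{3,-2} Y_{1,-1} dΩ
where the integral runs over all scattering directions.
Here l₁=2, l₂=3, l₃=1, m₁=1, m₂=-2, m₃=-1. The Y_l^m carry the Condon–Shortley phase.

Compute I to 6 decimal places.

Σmᵢ = -2 ≠ 0, so the φ-integral vanishes; I = 0

0.000000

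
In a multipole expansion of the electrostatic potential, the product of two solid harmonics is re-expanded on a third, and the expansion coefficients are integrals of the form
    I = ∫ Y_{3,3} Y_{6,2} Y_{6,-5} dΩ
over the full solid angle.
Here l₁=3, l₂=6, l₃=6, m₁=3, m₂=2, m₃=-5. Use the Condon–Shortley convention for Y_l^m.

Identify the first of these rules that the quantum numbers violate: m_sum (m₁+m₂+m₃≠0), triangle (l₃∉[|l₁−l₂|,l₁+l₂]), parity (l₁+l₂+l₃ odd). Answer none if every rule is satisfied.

azimuthal sum: 3 + 2 − 5 = 0  ✓
3 ≤ 6 ≤ 9 (triangle on l)  ✓
L = 3 + 6 + 6 = 15 (odd)  ✗

parity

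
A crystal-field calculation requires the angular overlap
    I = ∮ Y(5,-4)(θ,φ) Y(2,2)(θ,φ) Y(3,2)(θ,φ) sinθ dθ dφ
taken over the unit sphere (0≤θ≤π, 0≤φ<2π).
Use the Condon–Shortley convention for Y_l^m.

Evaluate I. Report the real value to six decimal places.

0.268967

Checks pass: Σm=0; 10 even; l₃=3∈[3,7].
(2·5+1)(2·2+1)(2·3+1) = 385
Δ: 4! 6! 0! / 11! → 1/2310
sum: t=2:+1/144 = 1/144
3j²(5 2 3; 0 0 0) = Δ·Π!·Σ² = 10/231  (sign -1)
sum: t=4:+1/2880 = 1/2880
3j²(5 2 3; -4 2 2) = Δ·Π!·Σ² = 3/55  (sign -1)
combine: 4πI² = 385·10/231·3/55 = 10/11
take √, sign +1: I = 0.26896683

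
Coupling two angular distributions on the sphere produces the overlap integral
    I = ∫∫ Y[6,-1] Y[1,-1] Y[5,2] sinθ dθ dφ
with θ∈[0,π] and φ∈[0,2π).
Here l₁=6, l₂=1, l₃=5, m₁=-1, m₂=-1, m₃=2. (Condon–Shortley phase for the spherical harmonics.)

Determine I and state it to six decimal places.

Checks pass: Σm=0; 12 even; l₃=5∈[5,7].
(2·6+1)(2·1+1)(2·5+1) = 429
Δ: 2! 10! 0! / 13! → 1/858
sum: t=1:−1/14400 = -1/14400
3j²(6 1 5; 0 0 0) = Δ·Π!·Σ² = 6/143  (sign +1)
sum: t=0:+1/60480 = 1/60480
3j²(6 1 5; -1 -1 2) = Δ·Π!·Σ² = 5/429  (sign -1)
combine: 4πI² = 429·6/143·5/429 = 30/143
take √, sign -1: I = -0.12920749

-0.129207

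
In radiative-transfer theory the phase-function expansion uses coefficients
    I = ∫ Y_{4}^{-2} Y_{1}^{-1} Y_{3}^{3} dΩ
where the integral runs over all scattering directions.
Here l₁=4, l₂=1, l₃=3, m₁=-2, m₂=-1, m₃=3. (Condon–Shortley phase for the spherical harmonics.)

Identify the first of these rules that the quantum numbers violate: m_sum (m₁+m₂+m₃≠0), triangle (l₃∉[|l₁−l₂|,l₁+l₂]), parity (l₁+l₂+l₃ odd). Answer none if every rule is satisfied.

azimuthal sum: -2 − 1 + 3 = 0  ✓
3 ≤ 3 ≤ 5 (triangle on l)  ✓
L = 4 + 1 + 3 = 8 (even)  ✓

none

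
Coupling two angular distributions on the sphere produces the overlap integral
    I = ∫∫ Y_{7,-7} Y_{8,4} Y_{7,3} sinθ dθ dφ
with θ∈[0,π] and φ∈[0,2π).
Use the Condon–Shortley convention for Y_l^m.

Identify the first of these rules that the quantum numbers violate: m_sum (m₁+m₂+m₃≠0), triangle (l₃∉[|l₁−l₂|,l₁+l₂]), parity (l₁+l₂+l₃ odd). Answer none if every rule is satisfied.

m₁+m₂+m₃ = -7 + 4 + 3 = 0  ✓
triangle: |7−8|=1 ≤ l₃=7 ≤ 7+8=15  ✓
parity: l₁+l₂+l₃ = 22 is even  ✓

none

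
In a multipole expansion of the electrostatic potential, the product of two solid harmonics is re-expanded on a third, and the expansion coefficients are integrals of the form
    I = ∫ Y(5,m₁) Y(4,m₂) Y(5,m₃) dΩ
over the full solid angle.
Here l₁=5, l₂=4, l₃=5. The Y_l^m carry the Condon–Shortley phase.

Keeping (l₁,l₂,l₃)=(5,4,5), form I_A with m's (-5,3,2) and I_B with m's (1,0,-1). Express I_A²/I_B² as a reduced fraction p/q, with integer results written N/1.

21/8

Shared (l₁,l₂,l₃)=(5,4,5): N and (l;000)² cancel in I_A²/I_B².
A: Δ = 4!·6!·4!/15! = 1/3153150; Racah Σ t=4..4: t=4:+1/103680 = 1/103680; ⇒ 3j(5 4 5; -5 3 2)² = 7/429, sgn -1
B: Δ = 4!·6!·4!/15! = 1/3153150; Racah Σ t=0..4: t=0:+1/27648 t=1:−1/1296 t=2:+1/768 t=3:−1/4320 t=4:+1/414720 = 7/20736; ⇒ 3j(5 4 5; 1 0 -1)² = 8/1287, sgn +1
I_A²/I_B² = (7/429)/(8/1287) = 21/8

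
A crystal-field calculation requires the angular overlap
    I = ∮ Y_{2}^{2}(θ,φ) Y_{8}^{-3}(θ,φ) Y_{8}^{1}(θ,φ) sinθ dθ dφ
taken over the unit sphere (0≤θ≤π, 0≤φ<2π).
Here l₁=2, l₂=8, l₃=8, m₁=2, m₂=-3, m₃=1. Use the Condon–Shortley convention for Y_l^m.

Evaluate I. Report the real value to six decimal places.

0.184248

Rules hold: Σm=0, L=18 even, 6≤8≤10.
N = 5·17·17 = 1445
Δ = 2!·2!·14!/19! = 1/348840
Racah Σ t=0..2: t=0:+1/116121600 t=1:−1/25401600 t=2:+1/116121600 = -1/45158400
⇒ 3j(2 8 8; 0 0 0)² = 24/1615, sgn -1
Racah Σ t=0..0: t=0:+1/174182400 = 1/174182400
⇒ 3j(2 8 8; 2 -3 1)² = 77/3876, sgn -1
4πI² = N·(3j₀)²·(3jₘ)² = 154/361
I = +1·√(0.426593/4π) = 0.18424759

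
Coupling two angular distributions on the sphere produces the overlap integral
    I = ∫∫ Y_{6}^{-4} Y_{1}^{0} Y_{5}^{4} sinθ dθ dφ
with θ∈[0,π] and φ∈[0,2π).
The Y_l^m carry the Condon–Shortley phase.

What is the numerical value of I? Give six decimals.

0.182727

Checks pass: Σm=0; 12 even; l₃=5∈[5,7].
(2·6+1)(2·1+1)(2·5+1) = 429
Δ: 2! 10! 0! / 13! → 1/858
sum: t=1:−1/14400 = -1/14400
3j²(6 1 5; 0 0 0) = Δ·Π!·Σ² = 6/143  (sign +1)
sum: t=1:−1/362880 = -1/362880
3j²(6 1 5; -4 0 4) = Δ·Π!·Σ² = 10/429  (sign +1)
combine: 4πI² = 429·6/143·10/429 = 60/143
take √, sign +1: I = 0.18272698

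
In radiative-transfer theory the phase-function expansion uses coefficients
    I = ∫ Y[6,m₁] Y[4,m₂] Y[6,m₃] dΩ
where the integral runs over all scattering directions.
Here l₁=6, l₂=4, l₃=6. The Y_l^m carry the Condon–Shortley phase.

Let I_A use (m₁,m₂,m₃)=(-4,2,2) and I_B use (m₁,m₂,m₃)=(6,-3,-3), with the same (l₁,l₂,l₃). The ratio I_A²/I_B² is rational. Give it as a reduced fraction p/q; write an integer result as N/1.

529/2079

Shared (l₁,l₂,l₃)=(6,4,6): N and (l;000)² cancel in I_A²/I_B².
A: Δ = 4!·8!·4!/17! = 1/15315300; Racah Σ t=2..4: t=2:+1/3870720 t=3:−1/181440 t=4:+1/138240 = 23/11612160; ⇒ 3j(6 4 6; -4 2 2)² = 529/204204, sgn +1
B: Δ = 4!·8!·4!/17! = 1/15315300; Racah Σ t=0..0: t=0:+1/5806080 = 1/5806080; ⇒ 3j(6 4 6; 6 -3 -3)² = 9/884, sgn -1
I_A²/I_B² = (529/204204)/(9/884) = 529/2079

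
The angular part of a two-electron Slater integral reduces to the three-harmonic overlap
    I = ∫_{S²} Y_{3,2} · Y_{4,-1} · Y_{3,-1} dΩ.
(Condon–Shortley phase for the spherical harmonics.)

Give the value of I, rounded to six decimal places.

0.145070

m-sum 0 ✓  L=10 even ✓  1≤3≤7 ✓
Π(2lᵢ+1) = 7×9×7 = 441
triangle coeff Δ(3,4,3) = 1/34650
Σ_t [1,3]: t=1:−1/72 t=2:+1/16 t=3:−1/72 = 5/144
(3j)²=2/77 [(3 4 3; 0 0 0)], sign=-1
Σ_t [0,1]: t=0:+1/144 t=1:−1/48 = -1/72
(3j)²=16/693 [(3 4 3; 2 -1 -1)], sign=-1
⇒ 4πI² = 32/121
I = (+1)√(32/121/(4π)) = 0.14506992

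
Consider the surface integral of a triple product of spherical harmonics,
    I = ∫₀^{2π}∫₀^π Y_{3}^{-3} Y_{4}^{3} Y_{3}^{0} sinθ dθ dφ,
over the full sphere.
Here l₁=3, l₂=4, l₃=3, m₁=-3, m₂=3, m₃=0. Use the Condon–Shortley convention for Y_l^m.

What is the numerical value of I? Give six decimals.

0.203551

Checks pass: Σm=0; 10 even; l₃=3∈[1,7].
(2·3+1)(2·4+1)(2·3+1) = 441
Δ: 4! 2! 4! / 11! → 1/34650
sum: t=1:−1/72 t=2:+1/16 t=3:−1/72 = 5/144
3j²(3 4 3; 0 0 0) = Δ·Π!·Σ² = 2/77  (sign -1)
sum: t=4:+1/288 = 1/288
3j²(3 4 3; -3 3 0) = Δ·Π!·Σ² = 1/22  (sign -1)
combine: 4πI² = 441·2/77·1/22 = 63/121
take √, sign +1: I = 0.20355073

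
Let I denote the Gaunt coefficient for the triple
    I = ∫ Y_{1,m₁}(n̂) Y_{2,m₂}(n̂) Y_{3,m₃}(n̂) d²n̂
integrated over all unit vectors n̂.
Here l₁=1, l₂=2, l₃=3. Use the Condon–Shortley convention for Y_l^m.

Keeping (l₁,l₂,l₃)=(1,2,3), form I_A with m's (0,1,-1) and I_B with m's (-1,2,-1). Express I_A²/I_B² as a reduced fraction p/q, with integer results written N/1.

Same 1,2,3: normalisation and zero-m 3j drop out of the ratio.
A: Δ: 0! 2! 4! / 7! → 1/105; sum: t=0:+1/6 = 1/6; 3j²(1 2 3; 0 1 -1) = Δ·Π!·Σ² = 8/105  (sign +1)
B: Δ: 0! 2! 4! / 7! → 1/105; sum: t=0:+1/48 = 1/48; 3j²(1 2 3; -1 2 -1) = Δ·Π!·Σ² = 1/105  (sign +1)
I_A²/I_B² = (8/105)/(1/105) = 8/1

8/1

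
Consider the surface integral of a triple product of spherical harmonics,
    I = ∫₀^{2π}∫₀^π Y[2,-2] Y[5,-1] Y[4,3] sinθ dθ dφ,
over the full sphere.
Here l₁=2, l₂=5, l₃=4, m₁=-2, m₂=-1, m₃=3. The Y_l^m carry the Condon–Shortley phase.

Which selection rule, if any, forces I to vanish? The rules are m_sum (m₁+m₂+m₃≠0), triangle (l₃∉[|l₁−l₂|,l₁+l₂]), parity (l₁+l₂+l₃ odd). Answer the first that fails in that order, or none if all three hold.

azimuthal sum: -2 − 1 + 3 = 0  ✓
3 ≤ 4 ≤ 7 (triangle on l)  ✓
L = 2 + 5 + 4 = 11 (odd)  ✗

parity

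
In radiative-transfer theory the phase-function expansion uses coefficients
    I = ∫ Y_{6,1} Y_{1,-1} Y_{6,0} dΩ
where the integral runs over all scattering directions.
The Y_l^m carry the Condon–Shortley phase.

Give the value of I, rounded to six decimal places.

L=13 odd ⇒ parity kills the (l;000) factor ⇒ I = 0

0.000000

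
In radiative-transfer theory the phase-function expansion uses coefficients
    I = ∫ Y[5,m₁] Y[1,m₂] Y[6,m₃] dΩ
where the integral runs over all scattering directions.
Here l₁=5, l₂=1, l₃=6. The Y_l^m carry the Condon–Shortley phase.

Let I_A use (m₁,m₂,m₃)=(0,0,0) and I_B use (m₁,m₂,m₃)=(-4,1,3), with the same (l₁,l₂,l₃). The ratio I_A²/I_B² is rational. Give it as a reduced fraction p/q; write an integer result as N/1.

12/1

l's match ⇒ only the (l;m) 3-j factors differ between A and B.
A: triangle coeff Δ(5,1,6) = 1/858; Σ_t [0,0]: t=0:+1/14400 = 1/14400; (3j)²=6/143 [(5 1 6; 0 0 0)], sign=+1
B: triangle coeff Δ(5,1,6) = 1/858; Σ_t [0,0]: t=0:+1/725760 = 1/725760; (3j)²=1/286 [(5 1 6; -4 1 3)], sign=-1
I_A²/I_B² = (6/143)/(1/286) = 12/1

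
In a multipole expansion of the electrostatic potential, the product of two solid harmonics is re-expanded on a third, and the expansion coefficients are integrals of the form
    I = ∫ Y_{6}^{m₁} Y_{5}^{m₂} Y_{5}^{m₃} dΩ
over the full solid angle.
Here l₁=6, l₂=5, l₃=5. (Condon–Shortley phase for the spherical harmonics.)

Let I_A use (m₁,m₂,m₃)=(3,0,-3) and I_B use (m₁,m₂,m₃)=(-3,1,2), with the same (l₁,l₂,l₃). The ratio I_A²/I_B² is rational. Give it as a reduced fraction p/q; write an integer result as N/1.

125/36

Same 6,5,5: normalisation and zero-m 3j drop out of the ratio.
A: Δ: 6! 6! 4! / 17! → 1/28588560; sum: t=1:−1/138240 t=2:+1/34560 t=3:−1/103680 = 1/82944; 3j²(6 5 5; 3 0 -3) = Δ·Π!·Σ² = 125/9724  (sign +1)
B: Δ: 6! 6! 4! / 17! → 1/28588560; sum: t=3:−1/155520 t=4:+1/23040 t=5:−1/34560 t=6:+1/622080 = 1/103680; 3j²(6 5 5; -3 1 2) = Δ·Π!·Σ² = 9/2431  (sign -1)
I_A²/I_B² = (125/9724)/(9/2431) = 125/36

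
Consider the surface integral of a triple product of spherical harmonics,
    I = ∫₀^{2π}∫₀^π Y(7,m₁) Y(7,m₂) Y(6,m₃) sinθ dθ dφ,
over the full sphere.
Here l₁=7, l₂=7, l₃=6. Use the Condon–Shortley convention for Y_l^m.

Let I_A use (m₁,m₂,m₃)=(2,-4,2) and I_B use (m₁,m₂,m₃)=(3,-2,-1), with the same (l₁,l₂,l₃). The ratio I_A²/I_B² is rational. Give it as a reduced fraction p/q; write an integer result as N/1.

352/245

Shared (l₁,l₂,l₃)=(7,7,6): N and (l;000)² cancel in I_A²/I_B².
A: Δ = 8!·6!·6!/21! = 1/2444321880; Racah Σ t=0..3: t=0:+1/174182400 t=1:−1/11612160 t=2:+1/6220800 t=3:−1/24883200 = 1/24883200; ⇒ 3j(7 7 6; 2 -4 2)² = 28/4199, sgn +1
B: Δ = 8!·6!·6!/21! = 1/2444321880; Racah Σ t=0..4: t=0:+1/232243200 t=1:−1/8709120 t=2:+1/2488320 t=3:−1/4147200 t=4:+1/49766400 = 7/99532800; ⇒ 3j(7 7 6; 3 -2 -1)² = 1715/369512, sgn -1
I_A²/I_B² = (28/4199)/(1715/369512) = 352/245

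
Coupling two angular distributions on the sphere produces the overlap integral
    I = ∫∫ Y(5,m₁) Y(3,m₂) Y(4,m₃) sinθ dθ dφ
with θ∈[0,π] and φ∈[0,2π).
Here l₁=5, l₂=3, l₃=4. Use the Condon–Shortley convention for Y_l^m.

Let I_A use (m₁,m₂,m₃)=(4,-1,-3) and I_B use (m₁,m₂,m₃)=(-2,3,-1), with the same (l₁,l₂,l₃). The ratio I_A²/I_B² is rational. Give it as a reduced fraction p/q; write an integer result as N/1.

l's match ⇒ only the (l;m) 3-j factors differ between A and B.
A: triangle coeff Δ(5,3,4) = 1/180180; Σ_t [0,1]: t=0:+1/5760 t=1:−1/4320 = -1/17280; (3j)²=7/4290 [(5 3 4; 4 -1 -3)], sign=+1
B: triangle coeff Δ(5,3,4) = 1/180180; Σ_t [4,4]: t=4:+1/1728 = 1/1728; (3j)²=25/858 [(5 3 4; -2 3 -1)], sign=-1
I_A²/I_B² = (7/4290)/(25/858) = 7/125

7/125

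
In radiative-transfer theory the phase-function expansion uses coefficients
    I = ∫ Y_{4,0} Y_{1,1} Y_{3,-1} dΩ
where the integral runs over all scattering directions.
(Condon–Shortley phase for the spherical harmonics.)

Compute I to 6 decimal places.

0.150786

m-sum 0 ✓  L=8 even ✓  3≤3≤5 ✓
Π(2lᵢ+1) = 9×3×7 = 189
triangle coeff Δ(4,1,3) = 1/252
Σ_t [1,1]: t=1:−1/36 = -1/36
(3j)²=4/63 [(4 1 3; 0 0 0)], sign=+1
Σ_t [2,2]: t=2:+1/96 = 1/96
(3j)²=1/42 [(4 1 3; 0 1 -1)], sign=+1
⇒ 4πI² = 2/7
I = (+1)√(2/7/(4π)) = 0.15078601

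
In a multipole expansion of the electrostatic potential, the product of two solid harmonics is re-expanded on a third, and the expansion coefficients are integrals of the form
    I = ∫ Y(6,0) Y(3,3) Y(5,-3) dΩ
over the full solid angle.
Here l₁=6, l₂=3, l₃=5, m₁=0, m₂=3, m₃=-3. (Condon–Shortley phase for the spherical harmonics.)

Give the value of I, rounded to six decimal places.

m-sum 0 ✓  L=14 even ✓  3≤5≤9 ✓
Π(2lᵢ+1) = 13×7×11 = 1001
triangle coeff Δ(6,3,5) = 1/675675
Σ_t [1,3]: t=1:−1/8640 t=2:+1/2304 t=3:−1/8640 = 7/34560
(3j)²=7/429 [(6 3 5; 0 0 0)], sign=-1
Σ_t [4,4]: t=4:+1/69120 = 1/69120
(3j)²=4/429 [(6 3 5; 0 3 -3)], sign=+1
⇒ 4πI² = 196/1287
I = (-1)√(196/1287/(4π)) = -0.11008644

-0.110086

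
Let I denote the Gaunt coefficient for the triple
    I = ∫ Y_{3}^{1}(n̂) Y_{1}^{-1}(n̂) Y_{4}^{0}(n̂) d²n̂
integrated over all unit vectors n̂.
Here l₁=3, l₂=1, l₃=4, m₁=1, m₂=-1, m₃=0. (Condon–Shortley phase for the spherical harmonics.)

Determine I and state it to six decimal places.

Checks pass: Σm=0; 8 even; l₃=4∈[2,4].
(2·3+1)(2·1+1)(2·4+1) = 189
Δ: 0! 6! 2! / 9! → 1/252
sum: t=0:+1/36 = 1/36
3j²(3 1 4; 0 0 0) = Δ·Π!·Σ² = 4/63  (sign +1)
sum: t=0:+1/96 = 1/96
3j²(3 1 4; 1 -1 0) = Δ·Π!·Σ² = 1/42  (sign +1)
combine: 4πI² = 189·4/63·1/42 = 2/7
take √, sign +1: I = 0.15078601

0.150786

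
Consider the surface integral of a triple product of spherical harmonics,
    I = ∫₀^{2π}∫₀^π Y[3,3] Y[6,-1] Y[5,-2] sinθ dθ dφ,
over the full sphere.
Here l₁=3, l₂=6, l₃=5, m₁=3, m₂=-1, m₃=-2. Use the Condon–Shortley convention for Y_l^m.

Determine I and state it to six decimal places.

0.145631

m-sum 0 ✓  L=14 even ✓  3≤5≤9 ✓
Π(2lᵢ+1) = 7×13×11 = 1001
triangle coeff Δ(3,6,5) = 1/675675
Σ_t [1,3]: t=1:−1/8640 t=2:+1/2304 t=3:−1/8640 = 7/34560
(3j)²=7/429 [(3 6 5; 0 0 0)], sign=-1
Σ_t [0,0]: t=0:+1/34560 = 1/34560
(3j)²=7/429 [(3 6 5; 3 -1 -2)], sign=-1
⇒ 4πI² = 343/1287
I = (+1)√(343/1287/(4π)) = 0.14563067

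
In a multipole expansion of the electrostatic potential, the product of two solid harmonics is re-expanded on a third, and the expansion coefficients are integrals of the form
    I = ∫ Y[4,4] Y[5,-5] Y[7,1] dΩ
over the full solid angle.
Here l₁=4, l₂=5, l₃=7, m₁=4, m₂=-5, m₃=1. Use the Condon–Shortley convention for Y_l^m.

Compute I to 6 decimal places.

0.017637

Rules hold: Σm=0, L=16 even, 1≤7≤9.
N = 9·11·15 = 1485
Δ = 2!·6!·8!/17! = 1/6126120
Racah Σ t=0..2: t=0:+1/69120 t=1:−1/20736 t=2:+1/69120 = -1/51840
⇒ 3j(4 5 7; 0 0 0)² = 280/21879, sgn +1
Racah Σ t=0..0: t=0:+1/58060800 = 1/58060800
⇒ 3j(4 5 7; 4 -5 1)² = 1/4862, sgn +1
4πI² = N·(3j₀)²·(3jₘ)² = 2100/537251
I = +1·√(0.00390879/4π) = 0.01763665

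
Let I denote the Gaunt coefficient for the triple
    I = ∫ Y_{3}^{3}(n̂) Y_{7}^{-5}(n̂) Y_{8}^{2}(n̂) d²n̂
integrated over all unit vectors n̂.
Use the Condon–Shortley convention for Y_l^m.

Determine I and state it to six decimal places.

Rules hold: Σm=0, L=18 even, 4≤8≤10.
N = 7·15·17 = 1785
Δ = 2!·4!·12!/19! = 1/5290740
Racah Σ t=0..2: t=0:+1/7257600 t=1:−1/2073600 t=2:+1/7257600 = -1/4838400
⇒ 3j(3 7 8; 0 0 0)² = 252/20995, sgn -1
Racah Σ t=0..0: t=0:+1/348364800 = 1/348364800
⇒ 3j(3 7 8; 3 -5 2)² = 165/58786, sgn +1
4πI² = N·(3j₀)²·(3jₘ)² = 62370/1037153
I = -1·√(0.0601358/4π) = -0.06917697

-0.069177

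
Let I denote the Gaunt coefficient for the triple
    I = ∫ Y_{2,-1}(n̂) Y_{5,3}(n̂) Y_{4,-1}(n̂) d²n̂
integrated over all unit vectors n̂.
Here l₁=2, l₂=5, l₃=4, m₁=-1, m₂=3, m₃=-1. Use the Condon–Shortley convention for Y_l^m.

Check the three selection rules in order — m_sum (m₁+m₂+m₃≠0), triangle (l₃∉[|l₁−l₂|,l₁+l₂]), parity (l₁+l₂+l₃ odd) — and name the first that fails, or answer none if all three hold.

m_sum

Σmᵢ = 1  ✗
l₃∈[|l₁−l₂|,l₁+l₂]=[3,7], have l₃=4
Σlᵢ = 11 ⇒ odd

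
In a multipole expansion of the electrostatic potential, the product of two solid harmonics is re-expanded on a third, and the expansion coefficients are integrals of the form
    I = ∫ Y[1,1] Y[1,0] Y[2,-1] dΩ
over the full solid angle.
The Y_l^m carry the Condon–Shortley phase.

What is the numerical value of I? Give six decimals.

Rules hold: Σm=0, L=4 even, 0≤2≤2.
N = 3·3·5 = 45
Δ = 0!·2!·2!/5! = 1/30
Racah Σ t=0..0: t=0:+1/1 = 1/1
⇒ 3j(1 1 2; 0 0 0)² = 2/15, sgn +1
Racah Σ t=0..0: t=0:+1/2 = 1/2
⇒ 3j(1 1 2; 1 0 -1)² = 1/10, sgn -1
4πI² = N·(3j₀)²·(3jₘ)² = 3/5
I = -1·√(0.6/4π) = -0.21850969

-0.218510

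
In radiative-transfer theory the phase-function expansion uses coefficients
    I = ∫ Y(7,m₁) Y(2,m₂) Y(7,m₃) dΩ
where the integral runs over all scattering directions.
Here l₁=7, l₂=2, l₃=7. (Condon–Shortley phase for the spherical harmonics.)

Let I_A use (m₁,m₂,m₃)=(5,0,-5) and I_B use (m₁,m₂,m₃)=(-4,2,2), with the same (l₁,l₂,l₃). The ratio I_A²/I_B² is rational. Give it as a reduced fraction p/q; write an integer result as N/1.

Shared (l₁,l₂,l₃)=(7,2,7): N and (l;000)² cancel in I_A²/I_B².
A: Δ = 2!·12!·2!/17! = 1/185640; Racah Σ t=0..2: t=0:+1/29030400 t=1:−1/39916800 t=2:+1/1916006400 = 19/1916006400; ⇒ 3j(7 2 7; 5 0 -5)² = 361/185640, sgn +1
B: Δ = 2!·12!·2!/17! = 1/185640; Racah Σ t=2..2: t=2:+1/8709120 = 1/8709120; ⇒ 3j(7 2 7; -4 2 2)² = 55/3094, sgn -1
I_A²/I_B² = (361/185640)/(55/3094) = 361/3300

361/3300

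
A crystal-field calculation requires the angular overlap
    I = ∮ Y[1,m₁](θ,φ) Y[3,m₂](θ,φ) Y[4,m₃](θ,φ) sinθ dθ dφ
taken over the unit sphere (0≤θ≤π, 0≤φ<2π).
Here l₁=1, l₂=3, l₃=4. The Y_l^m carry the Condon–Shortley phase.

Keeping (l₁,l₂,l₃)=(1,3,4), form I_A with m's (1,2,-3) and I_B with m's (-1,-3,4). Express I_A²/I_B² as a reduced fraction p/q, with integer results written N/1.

3/4

l's match ⇒ only the (l;m) 3-j factors differ between A and B.
A: triangle coeff Δ(1,3,4) = 1/252; Σ_t [0,0]: t=0:+1/240 = 1/240; (3j)²=1/12 [(1 3 4; 1 2 -3)], sign=-1
B: triangle coeff Δ(1,3,4) = 1/252; Σ_t [0,0]: t=0:+1/1440 = 1/1440; (3j)²=1/9 [(1 3 4; -1 -3 4)], sign=+1
I_A²/I_B² = (1/12)/(1/9) = 3/4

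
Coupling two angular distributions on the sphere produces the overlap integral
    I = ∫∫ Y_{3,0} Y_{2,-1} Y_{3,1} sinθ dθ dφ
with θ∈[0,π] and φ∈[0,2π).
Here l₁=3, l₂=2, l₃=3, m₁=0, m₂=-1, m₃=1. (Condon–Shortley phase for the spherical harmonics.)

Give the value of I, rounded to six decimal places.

-0.059471

m-sum 0 ✓  L=8 even ✓  1≤3≤5 ✓
Π(2lᵢ+1) = 7×5×7 = 245
triangle coeff Δ(3,2,3) = 1/3780
Σ_t [0,2]: t=0:+1/24 t=1:−1/4 t=2:+1/24 = -1/6
(3j)²=4/105 [(3 2 3; 0 0 0)], sign=+1
Σ_t [0,1]: t=0:+1/12 t=1:−1/8 = -1/24
(3j)²=1/210 [(3 2 3; 0 -1 1)], sign=-1
⇒ 4πI² = 2/45
I = (-1)√(2/45/(4π)) = -0.05947080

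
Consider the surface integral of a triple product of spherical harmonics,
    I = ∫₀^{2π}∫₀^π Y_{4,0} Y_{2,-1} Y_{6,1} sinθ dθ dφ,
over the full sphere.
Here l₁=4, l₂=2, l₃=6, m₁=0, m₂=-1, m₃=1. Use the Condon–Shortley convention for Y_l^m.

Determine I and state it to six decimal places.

Rules hold: Σm=0, L=12 even, 2≤6≤6.
N = 9·5·13 = 585
Δ = 0!·8!·4!/13! = 1/6435
Racah Σ t=0..0: t=0:+1/2304 = 1/2304
⇒ 3j(4 2 6; 0 0 0)² = 5/143, sgn +1
Racah Σ t=0..0: t=0:+1/3456 = 1/3456
⇒ 3j(4 2 6; 0 -1 1)² = 35/1287, sgn -1
4πI² = N·(3j₀)²·(3jₘ)² = 875/1573
I = -1·√(0.556262/4π) = -0.21039467

-0.210395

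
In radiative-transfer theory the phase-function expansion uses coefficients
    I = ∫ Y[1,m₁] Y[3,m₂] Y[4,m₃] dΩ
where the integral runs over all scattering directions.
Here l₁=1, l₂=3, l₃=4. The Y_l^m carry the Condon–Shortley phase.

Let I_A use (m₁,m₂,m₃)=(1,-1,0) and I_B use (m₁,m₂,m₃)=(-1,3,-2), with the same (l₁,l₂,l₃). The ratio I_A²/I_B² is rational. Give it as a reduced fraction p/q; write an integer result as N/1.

6/1

Same 1,3,4: normalisation and zero-m 3j drop out of the ratio.
A: Δ: 0! 2! 6! / 9! → 1/252; sum: t=0:+1/96 = 1/96; 3j²(1 3 4; 1 -1 0) = Δ·Π!·Σ² = 1/42  (sign +1)
B: Δ: 0! 2! 6! / 9! → 1/252; sum: t=0:+1/1440 = 1/1440; 3j²(1 3 4; -1 3 -2) = Δ·Π!·Σ² = 1/252  (sign +1)
I_A²/I_B² = (1/42)/(1/252) = 6/1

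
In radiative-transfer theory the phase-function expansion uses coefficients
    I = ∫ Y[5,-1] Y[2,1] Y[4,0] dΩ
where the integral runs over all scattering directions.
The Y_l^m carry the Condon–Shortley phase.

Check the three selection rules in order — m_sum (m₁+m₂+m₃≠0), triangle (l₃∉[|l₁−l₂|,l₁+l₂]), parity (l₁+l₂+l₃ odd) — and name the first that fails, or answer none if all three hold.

azimuthal sum: -1 + 1 + 0 = 0  ✓
3 ≤ 4 ≤ 7 (triangle on l)  ✓
L = 5 + 2 + 4 = 11 (odd)  ✗

parity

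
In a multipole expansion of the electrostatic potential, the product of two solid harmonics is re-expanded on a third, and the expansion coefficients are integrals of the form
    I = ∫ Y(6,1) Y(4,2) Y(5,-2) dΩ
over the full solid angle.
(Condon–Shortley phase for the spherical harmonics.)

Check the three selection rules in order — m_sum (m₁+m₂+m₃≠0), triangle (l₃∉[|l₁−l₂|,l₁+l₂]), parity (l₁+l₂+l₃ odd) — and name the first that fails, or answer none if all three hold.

m_sum

m₁+m₂+m₃ = 1 + 2 − 2 = 1  ✗
triangle: |6−4|=2 ≤ l₃=5 ≤ 6+4=10
parity: l₁+l₂+l₃ = 15 is odd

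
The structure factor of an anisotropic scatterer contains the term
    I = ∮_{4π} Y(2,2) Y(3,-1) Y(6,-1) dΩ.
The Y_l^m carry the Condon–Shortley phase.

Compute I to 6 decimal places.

|2−3|≤6≤2+3 violated ⇒ I = 0

0.000000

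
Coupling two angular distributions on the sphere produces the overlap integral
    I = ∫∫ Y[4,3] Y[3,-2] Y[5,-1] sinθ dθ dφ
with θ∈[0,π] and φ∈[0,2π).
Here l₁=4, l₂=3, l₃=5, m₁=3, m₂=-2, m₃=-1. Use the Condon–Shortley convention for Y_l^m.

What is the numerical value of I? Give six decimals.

0.160929

Checks pass: Σm=0; 12 even; l₃=5∈[1,7].
(2·4+1)(2·3+1)(2·5+1) = 693
Δ: 2! 6! 4! / 13! → 1/180180
sum: t=0:+1/576 t=1:−1/144 t=2:+1/576 = -1/288
3j²(4 3 5; 0 0 0) = Δ·Π!·Σ² = 20/1001  (sign +1)
sum: t=0:+1/1440 t=1:−1/17280 = 11/17280
3j²(4 3 5; 3 -2 -1) = Δ·Π!·Σ² = 11/468  (sign +1)
combine: 4πI² = 693·20/1001·11/468 = 55/169
take √, sign +1: I = 0.16092854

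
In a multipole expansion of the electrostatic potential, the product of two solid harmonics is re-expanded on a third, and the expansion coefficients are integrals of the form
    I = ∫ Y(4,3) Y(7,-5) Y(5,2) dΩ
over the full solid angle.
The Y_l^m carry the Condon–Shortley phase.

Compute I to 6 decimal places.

m-sum 0 ✓  L=16 even ✓  3≤5≤11 ✓
Π(2lᵢ+1) = 9×15×11 = 1485
triangle coeff Δ(4,7,5) = 1/6126120
Σ_t [2,4]: t=2:+1/69120 t=3:−1/20736 t=4:+1/69120 = -1/51840
(3j)²=280/21879 [(4 7 5; 0 0 0)], sign=+1
Σ_t [0,1]: t=0:+1/1036800 t=1:−1/1209600 = 1/7257600
(3j)²=1/2210 [(4 7 5; 3 -5 2)], sign=-1
⇒ 4πI² = 420/48841
I = (-1)√(420/48841/(4π)) = -0.02615938

-0.026159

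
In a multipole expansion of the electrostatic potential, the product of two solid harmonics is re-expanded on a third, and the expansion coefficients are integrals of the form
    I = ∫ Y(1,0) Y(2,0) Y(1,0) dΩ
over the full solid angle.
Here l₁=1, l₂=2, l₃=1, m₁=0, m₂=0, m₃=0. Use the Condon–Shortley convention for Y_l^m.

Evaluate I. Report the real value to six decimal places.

0.252313

m-sum 0 ✓  L=4 even ✓  1≤1≤3 ✓
Π(2lᵢ+1) = 3×5×3 = 45
triangle coeff Δ(1,2,1) = 1/30
Σ_t [1,1]: t=1:−1/1 = -1/1
(3j)²=2/15 [(1 2 1; 0 0 0)], sign=+1
(m-triple is (0,0,0) — same symbol as above.)
⇒ 4πI² = 4/5
I = (+1)√(4/5/(4π)) = 0.25231325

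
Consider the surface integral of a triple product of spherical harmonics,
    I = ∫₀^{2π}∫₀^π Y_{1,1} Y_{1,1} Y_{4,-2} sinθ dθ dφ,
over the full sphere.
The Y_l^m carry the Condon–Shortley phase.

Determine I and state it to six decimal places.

l₃=4 ∉ [0,2] — triangle fails ⇒ I = 0

0.000000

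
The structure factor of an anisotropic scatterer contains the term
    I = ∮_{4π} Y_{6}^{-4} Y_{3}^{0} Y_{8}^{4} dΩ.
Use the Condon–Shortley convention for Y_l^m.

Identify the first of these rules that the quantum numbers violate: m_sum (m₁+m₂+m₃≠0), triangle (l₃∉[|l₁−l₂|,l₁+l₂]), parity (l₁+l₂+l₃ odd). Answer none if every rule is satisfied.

parity

azimuthal sum: -4 + 0 + 4 = 0  ✓
3 ≤ 8 ≤ 9 (triangle on l)  ✓
L = 6 + 3 + 8 = 17 (odd)  ✗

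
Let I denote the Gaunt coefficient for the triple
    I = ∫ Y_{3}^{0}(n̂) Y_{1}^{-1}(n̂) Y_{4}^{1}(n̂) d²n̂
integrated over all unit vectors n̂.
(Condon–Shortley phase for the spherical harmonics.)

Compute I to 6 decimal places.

-0.194664

Rules hold: Σm=0, L=8 even, 2≤4≤4.
N = 7·3·9 = 189
Δ = 0!·6!·2!/9! = 1/252
Racah Σ t=0..0: t=0:+1/36 = 1/36
⇒ 3j(3 1 4; 0 0 0)² = 4/63, sgn +1
Racah Σ t=0..0: t=0:+1/72 = 1/72
⇒ 3j(3 1 4; 0 -1 1)² = 5/126, sgn -1
4πI² = N·(3j₀)²·(3jₘ)² = 10/21
I = -1·√(0.47619/4π) = -0.19466390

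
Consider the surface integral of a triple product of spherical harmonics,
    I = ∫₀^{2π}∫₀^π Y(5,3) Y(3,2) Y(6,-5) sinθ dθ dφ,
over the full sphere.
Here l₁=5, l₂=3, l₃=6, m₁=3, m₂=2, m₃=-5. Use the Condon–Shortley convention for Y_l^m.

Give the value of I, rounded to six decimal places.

Checks pass: Σm=0; 14 even; l₃=6∈[2,8].
(2·5+1)(2·3+1)(2·6+1) = 1001
Δ: 2! 8! 4! / 15! → 1/675675
sum: t=0:+1/8640 t=1:−1/2304 t=2:+1/8640 = -7/34560
3j²(5 3 6; 0 0 0) = Δ·Π!·Σ² = 7/429  (sign -1)
sum: t=1:−1/120960 t=2:+1/483840 = -1/161280
3j²(5 3 6; 3 2 -5) = Δ·Π!·Σ² = 2/91  (sign +1)
combine: 4πI² = 1001·7/429·2/91 = 14/39
take √, sign -1: I = -0.16901560

-0.169016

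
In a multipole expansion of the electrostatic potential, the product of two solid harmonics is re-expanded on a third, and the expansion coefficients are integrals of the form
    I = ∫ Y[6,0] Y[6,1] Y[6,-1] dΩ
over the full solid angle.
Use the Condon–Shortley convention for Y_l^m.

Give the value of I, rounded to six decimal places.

-0.057253

Rules hold: Σm=0, L=18 even, 0≤6≤12.
N = 13·13·13 = 2197
Δ = 6!·6!·6!/19! = 1/325909584
Racah Σ t=0..6: t=0:+1/373248000 t=1:−1/1728000 t=2:+1/110592 t=3:−1/46656 t=4:+1/110592 t=5:−1/1728000 t=6:+1/373248000 = -7/1555200
⇒ 3j(6 6 6; 0 0 0)² = 400/46189, sgn -1
Racah Σ t=1..6: t=1:−1/10368000 t=2:+1/276480 t=3:−1/62208 t=4:+1/82944 t=5:−1/691200 t=6:+1/62208000 = -1/518400
⇒ 3j(6 6 6; 0 1 -1)² = 100/46189, sgn +1
4πI² = N·(3j₀)²·(3jₘ)² = 520000/12623809
I = -1·√(0.041192/4π) = -0.05725343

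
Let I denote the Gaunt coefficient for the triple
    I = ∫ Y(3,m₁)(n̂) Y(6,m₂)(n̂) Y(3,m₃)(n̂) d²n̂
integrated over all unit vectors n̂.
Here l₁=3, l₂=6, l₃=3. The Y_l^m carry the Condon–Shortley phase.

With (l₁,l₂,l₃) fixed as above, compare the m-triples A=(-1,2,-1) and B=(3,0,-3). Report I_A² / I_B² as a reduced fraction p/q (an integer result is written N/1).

Shared (l₁,l₂,l₃)=(3,6,3): N and (l;000)² cancel in I_A²/I_B².
A: Δ = 6!·0!·6!/13! = 1/12012; Racah Σ t=4..4: t=4:+1/2304 = 1/2304; ⇒ 3j(3 6 3; -1 2 -1)² = 5/143, sgn +1
B: Δ = 6!·0!·6!/13! = 1/12012; Racah Σ t=0..0: t=0:+1/518400 = 1/518400; ⇒ 3j(3 6 3; 3 0 -3)² = 1/12012, sgn +1
I_A²/I_B² = (5/143)/(1/12012) = 420/1

420/1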